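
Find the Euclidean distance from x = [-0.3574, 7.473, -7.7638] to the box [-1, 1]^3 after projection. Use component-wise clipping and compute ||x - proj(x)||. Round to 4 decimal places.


Project each component onto [-1, 1].
clip(-0.3574) = -0.3574, clip(7.473) = 1.0, clip(-7.7638) = -1.0
Projection = [-0.3574, 1.0, -1.0]
Squared diffs: [0.0, 41.8997, 45.749]
Distance = sqrt(87.6487) = 9.3621


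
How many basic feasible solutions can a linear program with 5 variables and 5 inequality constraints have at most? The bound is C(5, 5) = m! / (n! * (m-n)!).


Each vertex corresponds to some choice of n active constraints out of m, so the number of vertices is at most C(m, n) = m! / (n!(m-n)!).
m = 5, n = 5
Numerator: 5 * 4 * 3 * 2 * 1
Denominator: 5! = 120
C(5, 5) = 1


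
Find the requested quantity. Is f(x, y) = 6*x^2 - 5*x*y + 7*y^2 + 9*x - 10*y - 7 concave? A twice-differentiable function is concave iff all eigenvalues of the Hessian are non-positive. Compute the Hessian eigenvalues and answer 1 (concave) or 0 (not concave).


The Hessian of f(x,y) = 6*x^2 - 5*x*y + 7*y^2 + 9*x - 10*y - 7 is:
H = [[12, -5], [-5, 14]]
Trace = 12 + 14 = 26
Determinant = 12*14 - (-5)^2 = 143
Discriminant = (26)^2 - 4*143 = 104.0
Eigenvalues: lambda_1 = 7.901, lambda_2 = 18.099
The function is not concave.

0


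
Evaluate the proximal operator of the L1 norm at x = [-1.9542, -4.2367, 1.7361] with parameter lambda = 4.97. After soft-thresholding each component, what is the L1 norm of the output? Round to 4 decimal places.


Soft-thresholding with lambda = 4.97:
prox(-1.9542) = sign(-1.9542)*max(|-1.9542| - 4.97, 0) = 0.0
prox(-4.2367) = sign(-4.2367)*max(|-4.2367| - 4.97, 0) = 0.0
prox(1.7361) = sign(1.7361)*max(|1.7361| - 4.97, 0) = 0.0
prox(x) = [0.0, 0.0, 0.0]
||prox(x)||_1 = 0.0 + 0.0 + 0.0 = 0.0


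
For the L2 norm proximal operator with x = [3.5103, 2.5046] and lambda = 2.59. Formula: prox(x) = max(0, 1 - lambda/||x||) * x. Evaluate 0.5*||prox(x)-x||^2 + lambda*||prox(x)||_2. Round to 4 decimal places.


Step 1: Compute ||x||.
||x|| = 4.3122
Step 2: Compute scaling factor.
scale = max(0, 1 - 2.59/4.3122) = 0.3994
Step 3: prox(x) = [1.4019, 1.0003]
||prox(x)|| = 1.7222
Step 4: Proximal objective.
0.5*||prox-x||^2 = 3.3541
lambda*||prox|| = 4.4605
Total = 7.8146


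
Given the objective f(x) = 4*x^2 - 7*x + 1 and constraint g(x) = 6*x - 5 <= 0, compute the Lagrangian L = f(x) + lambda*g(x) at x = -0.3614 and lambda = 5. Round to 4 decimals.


Step 1: Evaluate f(x).
f(-0.3614) = 4*(-0.3614)^2 - 7*(-0.3614) + 1 = 4.0522
Step 2: Evaluate g(x).
g(-0.3614) = 6*-0.3614 - 5 = -7.1684
Step 3: Compute Lagrangian.
L = 4.0522 + 5*-7.1684 = -31.7898


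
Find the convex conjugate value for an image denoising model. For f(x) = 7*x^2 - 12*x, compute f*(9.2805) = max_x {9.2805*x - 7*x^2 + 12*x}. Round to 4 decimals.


f*(y) = sup_x {y*x - a*x^2 - b*x} = sup_x {(y-b)*x - a*x^2}
FOC: (y - b) - 2a*x = 0 => x* = (y - b)/(2a)
x* = (9.2805 + 12)/(2*7) = 1.52
f*(9.2805) = (y-b)^2/(4a) = (9.2805 + 12)^2/(4*7)
= 452.8597/28 = 16.1736


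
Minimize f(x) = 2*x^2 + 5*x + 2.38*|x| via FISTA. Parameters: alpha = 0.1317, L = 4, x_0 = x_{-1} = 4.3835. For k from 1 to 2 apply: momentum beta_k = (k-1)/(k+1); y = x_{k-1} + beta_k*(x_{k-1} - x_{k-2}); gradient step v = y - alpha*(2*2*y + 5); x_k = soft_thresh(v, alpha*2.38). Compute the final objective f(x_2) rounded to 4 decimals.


FISTA on f(x) = 2*x^2 + 5*x + 2.38*|x|
L = 4, alpha = 0.1317
Iteration 1: beta = 0.0, y = 4.3835 + 0.0*(4.3835 - 4.3835) = 4.3835
  grad(y) = 22.534, v = y - alpha*grad = 1.4158
  prox(v) = soft_thresh(1.4158, 0.3134) = 1.1023
Iteration 2: beta = 0.3333, y = 1.1023 + 0.3333*(1.1023 - 4.3835) = 0.0086
  grad(y) = 5.0344, v = y - alpha*grad = -0.6544
  prox(v) = soft_thresh(-0.6544, 0.3134) = -0.341
f(x_2) = 2*(-0.341)^2 + 5*(-0.341) + 2.38*|-0.341| = -0.6608


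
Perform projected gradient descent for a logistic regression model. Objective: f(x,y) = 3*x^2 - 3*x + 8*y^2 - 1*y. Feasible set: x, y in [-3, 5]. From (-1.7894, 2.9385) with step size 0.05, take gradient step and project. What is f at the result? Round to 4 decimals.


Step 1: Compute gradient at (-1.7894, 2.9385).
grad_x = 2*3*-1.7894 - 3 = -13.7364
grad_y = 2*8*2.9385 - 1 = 46.016
Step 2: Gradient step.
x_raw = -1.7894 - 0.05*-13.7364 = -1.1026
y_raw = 2.9385 - 0.05*46.016 = 0.6377
Step 3: Project onto [-3, 5].
x_proj = clip(-1.1026) = -1.1026
y_proj = clip(0.6377) = 0.6377
Step 4: Evaluate f.
f(-1.1026, 0.6377) = 9.5704


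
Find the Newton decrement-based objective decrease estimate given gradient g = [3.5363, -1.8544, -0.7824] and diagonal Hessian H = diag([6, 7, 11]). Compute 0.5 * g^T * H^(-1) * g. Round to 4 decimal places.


Step 1: H is diagonal, so H^(-1) * g = [0.5894, -0.2649, -0.0711].
Step 2: g^T H^(-1) g = sum_i g_i^2 / H_ii
  = (3.5363)^2/6 + (-1.8544)^2/7 + (-0.7824)^2/11
  = 2.0842 + 0.4913 + 0.0556 = 2.6311
Step 3: Objective decrease = 0.5 * g^T H^(-1) g = 1.3156


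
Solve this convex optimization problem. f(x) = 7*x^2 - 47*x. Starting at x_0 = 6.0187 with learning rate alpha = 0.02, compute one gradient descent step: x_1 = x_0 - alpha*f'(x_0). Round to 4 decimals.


We compute the gradient at x_0 and apply the update.
f'(x) = 14*x - 47
f'(6.0187) = 14*6.0187 - 47 = 37.2618
x_1 = 6.0187 - 0.02*37.2618 = 5.2735


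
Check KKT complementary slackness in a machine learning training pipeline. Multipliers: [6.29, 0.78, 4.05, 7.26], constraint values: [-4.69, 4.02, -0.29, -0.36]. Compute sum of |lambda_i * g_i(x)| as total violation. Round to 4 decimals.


KKT complementary slackness check:
lambda_1 * g_1 = 6.29 * -4.69 = -29.5001
lambda_2 * g_2 = 0.78 * 4.02 = 3.1356
lambda_3 * g_3 = 4.05 * -0.29 = -1.1745
lambda_4 * g_4 = 7.26 * -0.36 = -2.6136
Total violation = 29.5001 + 3.1356 + 1.1745 + 2.6136 = 36.4238


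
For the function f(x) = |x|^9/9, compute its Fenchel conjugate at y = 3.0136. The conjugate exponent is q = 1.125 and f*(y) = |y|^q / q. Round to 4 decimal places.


The conjugate exponent q satisfies 1/p + 1/q = 1.
p = 9, so q = 9/(9 - 1) = 1.125
|y|^q = 3.0136^1.125 = 3.4592
f*(3.0136) = 3.4592 / 1.125 = 3.0748


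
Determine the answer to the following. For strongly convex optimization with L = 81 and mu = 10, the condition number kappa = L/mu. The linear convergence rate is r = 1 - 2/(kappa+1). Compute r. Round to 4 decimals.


Step 1: Compute the condition number.
kappa = L/mu = 81/10 = 8.1
Step 2: Compute the convergence rate.
r = 1 - 2/(kappa + 1) = 1 - 2*mu/(L + mu) = (L - mu)/(L + mu) = 71/91 = 0.7802


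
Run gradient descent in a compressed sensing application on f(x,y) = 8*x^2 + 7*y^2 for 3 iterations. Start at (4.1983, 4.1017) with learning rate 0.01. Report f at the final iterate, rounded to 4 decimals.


Gradient descent on f(x,y) = 8*x^2 + 7*y^2.
Starting point: (4.1983, 4.1017), alpha = 0.01
Step 1: grad_x = 2*8*4.1983 = 67.1728, grad_y = 2*7*4.1017 = 57.4238
  x_1 = 4.1983 - 0.01*67.1728 = 3.5266
  y_1 = 4.1017 - 0.01*57.4238 = 3.5275
Step 2: grad_x = 2*8*3.5266 = 56.4252, grad_y = 2*7*3.5275 = 49.3845
  x_2 = 3.5266 - 0.01*56.4252 = 2.9623
  y_2 = 3.5275 - 0.01*49.3845 = 3.0336
Step 3: grad_x = 2*8*2.9623 = 47.3971, grad_y = 2*7*3.0336 = 42.4706
  x_3 = 2.9623 - 0.01*47.3971 = 2.4883
  y_3 = 3.0336 - 0.01*42.4706 = 2.6089
f(2.4883, 2.6089) = 8*2.4883^2 + 7*2.6089^2 = 97.18


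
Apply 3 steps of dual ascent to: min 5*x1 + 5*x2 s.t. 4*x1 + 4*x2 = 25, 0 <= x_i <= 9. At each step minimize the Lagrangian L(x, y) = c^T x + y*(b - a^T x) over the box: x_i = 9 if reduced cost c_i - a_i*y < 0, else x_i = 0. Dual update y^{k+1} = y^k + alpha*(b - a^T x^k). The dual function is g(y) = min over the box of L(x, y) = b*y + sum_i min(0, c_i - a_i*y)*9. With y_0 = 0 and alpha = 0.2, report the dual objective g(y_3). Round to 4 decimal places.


Dual ascent for LP: min 5*x1 + 5*x2, 4*x1 + 4*x2 = 25, 0 <= x_i <= 9
Step 1: y^k = 0.0, reduced costs: (5.0, 5.0)
  x^k = (0.0, 0.0), subgradient = b - a^T x = 25.0
  y^{k+1} = 0.0 + 0.2*25.0 = 5.0
Step 2: y^k = 5.0, reduced costs: (-15.0, -15.0)
  x^k = (9.0, 9.0), subgradient = b - a^T x = -47.0
  y^{k+1} = 5.0 + 0.2*-47.0 = -4.4
Step 3: y^k = -4.4, reduced costs: (22.6, 22.6)
  x^k = (0.0, 0.0), subgradient = b - a^T x = 25.0
  y^{k+1} = -4.4 + 0.2*25.0 = 0.6
Dual objective at y_3 = 0.6: reduced costs (2.6, 2.6), box minimizer x = (0.0, 0.0)
g(y_3) = b*y + (c1 - a1*y)*x1 + (c2 - a2*y)*x2 = 25*0.6 + 2.6*0.0 + 2.6*0.0 = 15.0 + 0.0 + 0.0 = 15.0


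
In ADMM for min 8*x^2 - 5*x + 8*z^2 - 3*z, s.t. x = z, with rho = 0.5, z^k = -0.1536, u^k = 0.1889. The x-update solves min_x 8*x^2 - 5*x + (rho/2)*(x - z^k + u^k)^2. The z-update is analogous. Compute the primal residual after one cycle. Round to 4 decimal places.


ADMM iteration with rho = 0.5, z^k = -0.1536, u^k = 0.1889
Step 1: x-update.
Minimize 8*x^2 - 5*x + (0.5/2)*(x + 0.1536 + 0.1889)^2
FOC: (2*8 + 0.5)*x = 5 + 0.5*(-0.1536 - 0.1889)
x^{k+1} = 0.2927
Step 2: z-update.
Minimize 8*z^2 - 3*z + (0.5/2)*(0.2927 - z + 0.1889)^2
FOC: (2*8 + 0.5)*z = 3 + 0.5*(0.2927 + 0.1889)
z^{k+1} = 0.1964
Step 3: u-update.
u^{k+1} = 0.1889 + 0.2927 - 0.1964 = 0.2851
Step 4: Primal residual = |0.2927 - 0.1964| = 0.0962


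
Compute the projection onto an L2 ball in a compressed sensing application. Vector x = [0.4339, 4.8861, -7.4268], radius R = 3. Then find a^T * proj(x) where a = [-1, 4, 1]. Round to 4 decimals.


Step 1: Compute ||x|| (intermediates to 6 decimals).
||x|| = sqrt(0.4339^2 + 4.8861^2 + (-7.4268)^2) = 8.900539
Step 2: Project.
Since ||x|| > R, scale = R/||x|| = 3/8.900539 = 0.337058, proj(x) = scale * x
proj(x) = [0.146249, 1.646899, -2.503262]
Step 3: Dot product.
a^T * proj(x) = -1*0.146249 + 4*1.646899 + 1*(-2.503262) = 3.9381


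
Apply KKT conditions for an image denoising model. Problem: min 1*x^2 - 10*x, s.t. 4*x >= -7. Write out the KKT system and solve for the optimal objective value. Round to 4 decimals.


Step 1: Try lambda = 0 (constraint inactive).
Stationarity: 2*1*x - 10 = 0
x* = 10/(2*1) = 5.0
Check constraint: 4*5.0 = 20.0 >= -7 -- satisfied.
Step 2: Compute optimal value.
f(x*) = 1*5.0^2 - 10*5.0 = -25.0


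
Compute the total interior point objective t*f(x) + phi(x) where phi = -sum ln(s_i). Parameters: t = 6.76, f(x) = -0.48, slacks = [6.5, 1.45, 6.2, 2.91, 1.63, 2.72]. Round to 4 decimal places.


Step 1: Compute log-barrier.
ln values: [1.8718, 0.3716, 1.8245, 1.0682, 0.4886, 1.0006]
phi = -(1.8718 + 0.3716 + 1.8245 + 1.0682 + 0.4886 + 1.0006) = -6.6253
Step 2: Compute augmented objective.
t*f(x) = 6.76*-0.48 = -3.2448
Total = -3.2448 - 6.6253 = -9.8701


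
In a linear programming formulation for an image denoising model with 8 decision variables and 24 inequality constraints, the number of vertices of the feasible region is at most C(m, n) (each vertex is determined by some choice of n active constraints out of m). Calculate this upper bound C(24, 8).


Each vertex corresponds to some choice of n active constraints out of m, so the number of vertices is at most C(m, n) = m! / (n!(m-n)!).
m = 24, n = 8
Numerator: 24 * 23 * 22 * 21 * 20 * 19 * 18 * 17
Denominator: 8! = 40320
C(24, 8) = 735471


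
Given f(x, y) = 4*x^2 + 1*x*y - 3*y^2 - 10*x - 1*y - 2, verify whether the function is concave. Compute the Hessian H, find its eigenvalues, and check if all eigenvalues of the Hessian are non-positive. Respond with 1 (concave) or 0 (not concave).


The Hessian of f(x,y) = 4*x^2 + 1*x*y - 3*y^2 - 10*x - 1*y - 2 is:
H = [[8, 1], [1, -6]]
Trace = 8 - 6 = 2
Determinant = 8*-6 - (1)^2 = -49
Discriminant = (2)^2 - 4*-49 = 200.0
Eigenvalues: lambda_1 = -6.0711, lambda_2 = 8.0711
The function is not concave.

0


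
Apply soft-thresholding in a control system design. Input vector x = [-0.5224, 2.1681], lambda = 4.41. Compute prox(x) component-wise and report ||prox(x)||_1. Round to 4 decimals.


Soft-thresholding with lambda = 4.41:
prox(-0.5224) = sign(-0.5224)*max(|-0.5224| - 4.41, 0) = 0.0
prox(2.1681) = sign(2.1681)*max(|2.1681| - 4.41, 0) = 0.0
prox(x) = [0.0, 0.0]
||prox(x)||_1 = 0.0 + 0.0 = 0.0


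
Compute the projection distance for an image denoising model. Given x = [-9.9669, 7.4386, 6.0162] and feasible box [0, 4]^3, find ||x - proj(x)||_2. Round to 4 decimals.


Project each component onto [0, 4].
clip(-9.9669) = 0.0, clip(7.4386) = 4.0, clip(6.0162) = 4.0
Projection = [0.0, 4.0, 4.0]
Squared diffs: [99.3391, 11.824, 4.0651]
Distance = sqrt(115.2282) = 10.7344


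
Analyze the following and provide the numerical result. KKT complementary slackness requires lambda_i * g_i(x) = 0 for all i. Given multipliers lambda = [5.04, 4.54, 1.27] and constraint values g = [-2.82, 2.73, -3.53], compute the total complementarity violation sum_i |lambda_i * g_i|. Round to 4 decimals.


KKT complementary slackness check:
lambda_1 * g_1 = 5.04 * -2.82 = -14.2128
lambda_2 * g_2 = 4.54 * 2.73 = 12.3942
lambda_3 * g_3 = 1.27 * -3.53 = -4.4831
Total violation = 14.2128 + 12.3942 + 4.4831 = 31.0901


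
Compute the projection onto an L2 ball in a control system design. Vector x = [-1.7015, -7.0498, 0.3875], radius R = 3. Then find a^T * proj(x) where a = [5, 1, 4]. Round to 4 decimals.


Step 1: Compute ||x|| (intermediates to 6 decimals).
||x|| = sqrt((-1.7015)^2 + (-7.0498)^2 + 0.3875^2) = 7.262571
Step 2: Project.
Since ||x|| > R, scale = R/||x|| = 3/7.262571 = 0.413077, proj(x) = scale * x
proj(x) = [-0.702851, -2.91211, 0.160067]
Step 3: Dot product.
a^T * proj(x) = 5*(-0.702851) + 1*(-2.91211) + 4*0.160067 = -5.7861


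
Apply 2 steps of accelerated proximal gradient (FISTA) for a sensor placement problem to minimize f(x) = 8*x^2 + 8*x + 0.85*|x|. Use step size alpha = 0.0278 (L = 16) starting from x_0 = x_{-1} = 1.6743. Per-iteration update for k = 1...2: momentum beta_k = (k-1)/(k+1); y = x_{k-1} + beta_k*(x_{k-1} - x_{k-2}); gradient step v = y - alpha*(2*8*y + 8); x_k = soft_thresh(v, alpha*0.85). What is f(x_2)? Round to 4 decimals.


FISTA on f(x) = 8*x^2 + 8*x + 0.85*|x|
L = 16, alpha = 0.0278
Iteration 1: beta = 0.0, y = 1.6743 + 0.0*(1.6743 - 1.6743) = 1.6743
  grad(y) = 34.7888, v = y - alpha*grad = 0.7072
  prox(v) = soft_thresh(0.7072, 0.0236) = 0.6835
Iteration 2: beta = 0.3333, y = 0.6835 + 0.3333*(0.6835 - 1.6743) = 0.3533
  grad(y) = 13.6526, v = y - alpha*grad = -0.0263
  prox(v) = soft_thresh(-0.0263, 0.0236) = -0.0026
f(x_2) = 8*(-0.0026)^2 + 8*(-0.0026) + 0.85*|-0.0026| = -0.0187


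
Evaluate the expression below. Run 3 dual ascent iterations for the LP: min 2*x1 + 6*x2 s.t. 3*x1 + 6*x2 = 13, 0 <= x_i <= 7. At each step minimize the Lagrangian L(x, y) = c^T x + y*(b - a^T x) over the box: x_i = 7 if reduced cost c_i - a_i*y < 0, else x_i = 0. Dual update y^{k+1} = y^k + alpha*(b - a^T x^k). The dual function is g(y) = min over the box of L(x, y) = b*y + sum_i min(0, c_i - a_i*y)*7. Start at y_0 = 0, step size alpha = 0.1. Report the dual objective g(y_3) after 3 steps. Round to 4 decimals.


Dual ascent for LP: min 2*x1 + 6*x2, 3*x1 + 6*x2 = 13, 0 <= x_i <= 7
Step 1: y^k = 0.0, reduced costs: (2.0, 6.0)
  x^k = (0.0, 0.0), subgradient = b - a^T x = 13.0
  y^{k+1} = 0.0 + 0.1*13.0 = 1.3
Step 2: y^k = 1.3, reduced costs: (-1.9, -1.8)
  x^k = (7.0, 7.0), subgradient = b - a^T x = -50.0
  y^{k+1} = 1.3 + 0.1*-50.0 = -3.7
Step 3: y^k = -3.7, reduced costs: (13.1, 28.2)
  x^k = (0.0, 0.0), subgradient = b - a^T x = 13.0
  y^{k+1} = -3.7 + 0.1*13.0 = -2.4
Dual objective at y_3 = -2.4: reduced costs (9.2, 20.4), box minimizer x = (0.0, 0.0)
g(y_3) = b*y + (c1 - a1*y)*x1 + (c2 - a2*y)*x2 = 13*(-2.4) + 9.2*0.0 + 20.4*0.0 = -31.2 + 0.0 + 0.0 = -31.2


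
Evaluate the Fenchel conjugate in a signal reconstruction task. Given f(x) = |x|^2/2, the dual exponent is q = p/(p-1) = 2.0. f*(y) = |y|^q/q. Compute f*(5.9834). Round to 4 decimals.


The conjugate exponent q satisfies 1/p + 1/q = 1.
p = 2, so q = 2/(2 - 1) = 2.0
|y|^q = 5.9834^2.0 = 35.8011
f*(5.9834) = 35.8011 / 2.0 = 17.9005


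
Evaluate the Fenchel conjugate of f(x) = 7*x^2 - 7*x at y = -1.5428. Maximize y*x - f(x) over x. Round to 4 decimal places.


f*(y) = sup_x {y*x - a*x^2 - b*x} = sup_x {(y-b)*x - a*x^2}
FOC: (y - b) - 2a*x = 0 => x* = (y - b)/(2a)
x* = (-1.5428 + 7)/(2*7) = 0.3898
f*(-1.5428) = (y-b)^2/(4a) = (-1.5428 + 7)^2/(4*7)
= 29.781/28 = 1.0636


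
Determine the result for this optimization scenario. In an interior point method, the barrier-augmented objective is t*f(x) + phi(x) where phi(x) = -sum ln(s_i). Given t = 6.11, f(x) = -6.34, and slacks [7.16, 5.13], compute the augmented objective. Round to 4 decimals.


Step 1: Compute log-barrier.
ln values: [1.9685, 1.6351]
phi = -(1.9685 + 1.6351) = -3.6036
Step 2: Compute augmented objective.
t*f(x) = 6.11*-6.34 = -38.7374
Total = -38.7374 - 3.6036 = -42.341


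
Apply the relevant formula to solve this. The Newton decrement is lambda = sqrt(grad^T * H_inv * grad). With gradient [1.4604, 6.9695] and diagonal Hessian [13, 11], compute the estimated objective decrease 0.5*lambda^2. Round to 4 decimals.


Step 1: H is diagonal, so H^(-1) * g = [0.1123, 0.6336].
Step 2: g^T H^(-1) g = sum_i g_i^2 / H_ii
  = (1.4604)^2/13 + (6.9695)^2/11
  = 0.1641 + 4.4158 = 4.5799
Step 3: Objective decrease = 0.5 * g^T H^(-1) g = 2.2899


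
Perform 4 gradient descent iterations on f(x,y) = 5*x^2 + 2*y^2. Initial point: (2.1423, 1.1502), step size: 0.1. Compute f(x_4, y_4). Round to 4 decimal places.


Gradient descent on f(x,y) = 5*x^2 + 2*y^2.
Starting point: (2.1423, 1.1502), alpha = 0.1
Step 1: grad_x = 2*5*2.1423 = 21.423, grad_y = 2*2*1.1502 = 4.6008
  x_1 = 2.1423 - 0.1*21.423 = 0.0
  y_1 = 1.1502 - 0.1*4.6008 = 0.6901
Step 2: grad_x = 2*5*0.0 = 0.0, grad_y = 2*2*0.6901 = 2.7605
  x_2 = 0.0 - 0.1*0.0 = 0.0
  y_2 = 0.6901 - 0.1*2.7605 = 0.4141
Step 3: grad_x = 2*5*0.0 = 0.0, grad_y = 2*2*0.4141 = 1.6563
  x_3 = 0.0 - 0.1*0.0 = 0.0
  y_3 = 0.4141 - 0.1*1.6563 = 0.2484
Step 4: grad_x = 2*5*0.0 = 0.0, grad_y = 2*2*0.2484 = 0.9938
  x_4 = 0.0 - 0.1*0.0 = 0.0
  y_4 = 0.2484 - 0.1*0.9938 = 0.1491
f(0.0, 0.1491) = 5*0.0^2 + 2*0.1491^2 = 0.0444


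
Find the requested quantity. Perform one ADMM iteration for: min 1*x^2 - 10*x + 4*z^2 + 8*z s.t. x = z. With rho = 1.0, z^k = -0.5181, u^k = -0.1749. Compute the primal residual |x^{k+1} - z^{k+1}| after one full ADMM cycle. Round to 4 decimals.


ADMM iteration with rho = 1.0, z^k = -0.5181, u^k = -0.1749
Step 1: x-update.
Minimize 1*x^2 - 10*x + (1.0/2)*(x + 0.5181 - 0.1749)^2
FOC: (2*1 + 1.0)*x = 10 + 1.0*(-0.5181 + 0.1749)
x^{k+1} = 3.2189
Step 2: z-update.
Minimize 4*z^2 + 8*z + (1.0/2)*(3.2189 - z - 0.1749)^2
FOC: (2*4 + 1.0)*z = -8 + 1.0*(3.2189 - 0.1749)
z^{k+1} = -0.5507
Step 3: u-update.
u^{k+1} = -0.1749 + 3.2189 + 0.5507 = 3.5947
Step 4: Primal residual = |3.2189 + 0.5507| = 3.7696


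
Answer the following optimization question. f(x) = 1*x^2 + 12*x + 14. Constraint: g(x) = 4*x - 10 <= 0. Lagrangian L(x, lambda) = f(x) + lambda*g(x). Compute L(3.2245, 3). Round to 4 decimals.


Step 1: Evaluate f(x).
f(3.2245) = 1*3.2245^2 + 12*3.2245 + 14 = 63.0914
Step 2: Evaluate g(x).
g(3.2245) = 4*3.2245 - 10 = 2.898
Step 3: Compute Lagrangian.
L = 63.0914 + 3*2.898 = 71.7854


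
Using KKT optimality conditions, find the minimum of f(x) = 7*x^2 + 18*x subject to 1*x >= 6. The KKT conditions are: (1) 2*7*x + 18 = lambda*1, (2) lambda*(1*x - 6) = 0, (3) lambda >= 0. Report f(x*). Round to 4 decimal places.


Step 1: Try lambda = 0 (constraint inactive).
x_unc = -18/(2*7) = -1.2857
Check: 1*-1.2857 = -1.2857 < 6 -- violated!
Step 2: Constraint must be active: 1*x = 6
x* = 6/1 = 6.0
lambda = (2*7*6.0 + 18)/1 = 102.0
Step 3: Compute optimal value.
f(x*) = 7*6.0^2 + 18*6.0 = 360.0


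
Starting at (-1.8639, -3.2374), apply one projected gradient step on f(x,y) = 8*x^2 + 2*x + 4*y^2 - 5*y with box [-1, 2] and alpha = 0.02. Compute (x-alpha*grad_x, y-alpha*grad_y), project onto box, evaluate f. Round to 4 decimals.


Step 1: Compute gradient at (-1.8639, -3.2374).
grad_x = 2*8*-1.8639 + 2 = -27.8224
grad_y = 2*4*-3.2374 - 5 = -30.8992
Step 2: Gradient step.
x_raw = -1.8639 - 0.02*-27.8224 = -1.3075
y_raw = -3.2374 - 0.02*-30.8992 = -2.6194
Step 3: Project onto [-1, 2].
x_proj = clip(-1.3075) = -1.0
y_proj = clip(-2.6194) = -1.0
Step 4: Evaluate f.
f(-1.0, -1.0) = 15.0


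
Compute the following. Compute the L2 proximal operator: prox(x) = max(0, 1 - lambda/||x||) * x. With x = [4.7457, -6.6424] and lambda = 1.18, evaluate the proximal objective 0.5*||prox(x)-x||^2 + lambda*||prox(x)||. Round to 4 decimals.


Step 1: Compute ||x||.
||x|| = 8.1635
Step 2: Compute scaling factor.
scale = max(0, 1 - 1.18/8.1635) = 0.8555
Step 3: prox(x) = [4.0597, -5.6823]
||prox(x)|| = 6.9835
Step 4: Proximal objective.
0.5*||prox-x||^2 = 0.6962
lambda*||prox|| = 8.2405
Total = 8.9368


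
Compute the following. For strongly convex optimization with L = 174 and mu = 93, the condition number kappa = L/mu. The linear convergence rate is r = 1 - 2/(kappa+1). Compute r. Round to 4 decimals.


Step 1: Compute the condition number.
kappa = L/mu = 174/93 = 1.871
Step 2: Compute the convergence rate.
r = 1 - 2/(kappa + 1) = 1 - 2*mu/(L + mu) = (L - mu)/(L + mu) = 81/267 = 0.3034


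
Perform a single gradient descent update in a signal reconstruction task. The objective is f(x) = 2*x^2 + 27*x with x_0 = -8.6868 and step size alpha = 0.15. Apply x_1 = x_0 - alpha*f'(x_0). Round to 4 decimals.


We compute the gradient at x_0 and apply the update.
f'(x) = 4*x + 27
f'(-8.6868) = 4*-8.6868 + 27 = -7.7472
x_1 = -8.6868 - 0.15*-7.7472 = -7.5247


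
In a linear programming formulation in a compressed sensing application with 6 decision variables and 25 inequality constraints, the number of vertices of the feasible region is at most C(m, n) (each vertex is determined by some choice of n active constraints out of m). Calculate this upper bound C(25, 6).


Each vertex corresponds to some choice of n active constraints out of m, so the number of vertices is at most C(m, n) = m! / (n!(m-n)!).
m = 25, n = 6
Numerator: 25 * 24 * 23 * 22 * 21 * 20
Denominator: 6! = 720
C(25, 6) = 177100


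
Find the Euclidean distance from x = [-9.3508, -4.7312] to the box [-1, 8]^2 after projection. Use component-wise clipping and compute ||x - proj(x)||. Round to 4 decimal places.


Project each component onto [-1, 8].
clip(-9.3508) = -1.0, clip(-4.7312) = -1.0
Projection = [-1.0, -1.0]
Squared diffs: [69.7359, 13.9219]
Distance = sqrt(83.6578) = 9.1465


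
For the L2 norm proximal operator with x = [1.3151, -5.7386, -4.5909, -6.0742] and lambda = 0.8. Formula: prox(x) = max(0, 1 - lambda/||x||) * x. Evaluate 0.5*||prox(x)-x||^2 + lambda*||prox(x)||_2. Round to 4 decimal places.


Step 1: Compute ||x||.
||x|| = 9.6246
Step 2: Compute scaling factor.
scale = max(0, 1 - 0.8/9.6246) = 0.9169
Step 3: prox(x) = [1.2058, -5.2616, -4.2093, -5.5693]
||prox(x)|| = 8.8246
Step 4: Proximal objective.
0.5*||prox-x||^2 = 0.32
lambda*||prox|| = 7.0597
Total = 7.3797


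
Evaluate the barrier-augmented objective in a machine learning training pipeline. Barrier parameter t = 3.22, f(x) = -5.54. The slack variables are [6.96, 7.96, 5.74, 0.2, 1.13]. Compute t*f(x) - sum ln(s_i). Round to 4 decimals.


Step 1: Compute log-barrier.
ln values: [1.9402, 2.0744, 1.7475, -1.6094, 0.1222]
phi = -(1.9402 + 2.0744 + 1.7475 - 1.6094 + 0.1222) = -4.2748
Step 2: Compute augmented objective.
t*f(x) = 3.22*-5.54 = -17.8388
Total = -17.8388 - 4.2748 = -22.1136


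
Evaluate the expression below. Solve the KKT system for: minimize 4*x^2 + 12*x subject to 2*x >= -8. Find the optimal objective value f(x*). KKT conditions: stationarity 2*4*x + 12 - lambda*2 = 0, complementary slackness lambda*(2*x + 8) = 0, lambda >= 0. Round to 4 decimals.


Step 1: Try lambda = 0 (constraint inactive).
Stationarity: 2*4*x + 12 = 0
x* = -12/(2*4) = -1.5
Check constraint: 2*-1.5 = -3.0 >= -8 -- satisfied.
Step 2: Compute optimal value.
f(x*) = 4*(-1.5)^2 + 12*(-1.5) = -9.0


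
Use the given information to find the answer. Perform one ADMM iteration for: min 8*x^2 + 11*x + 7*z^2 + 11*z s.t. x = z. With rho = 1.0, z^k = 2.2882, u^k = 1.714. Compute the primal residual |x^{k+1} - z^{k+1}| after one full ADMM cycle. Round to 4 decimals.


ADMM iteration with rho = 1.0, z^k = 2.2882, u^k = 1.714
Step 1: x-update.
Minimize 8*x^2 + 11*x + (1.0/2)*(x - 2.2882 + 1.714)^2
FOC: (2*8 + 1.0)*x = -11 + 1.0*(2.2882 - 1.714)
x^{k+1} = -0.6133
Step 2: z-update.
Minimize 7*z^2 + 11*z + (1.0/2)*(-0.6133 - z + 1.714)^2
FOC: (2*7 + 1.0)*z = -11 + 1.0*(-0.6133 + 1.714)
z^{k+1} = -0.66
Step 3: u-update.
u^{k+1} = 1.714 - 0.6133 + 0.66 = 1.7607
Step 4: Primal residual = |-0.6133 + 0.66| = 0.0467


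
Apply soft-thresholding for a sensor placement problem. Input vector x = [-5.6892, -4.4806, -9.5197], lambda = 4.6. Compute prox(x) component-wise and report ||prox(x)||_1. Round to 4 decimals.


Soft-thresholding with lambda = 4.6:
prox(-5.6892) = sign(-5.6892)*max(|-5.6892| - 4.6, 0) = -1.0892
prox(-4.4806) = sign(-4.4806)*max(|-4.4806| - 4.6, 0) = 0.0
prox(-9.5197) = sign(-9.5197)*max(|-9.5197| - 4.6, 0) = -4.9197
prox(x) = [-1.0892, 0.0, -4.9197]
||prox(x)||_1 = 1.0892 + 0.0 + 4.9197 = 6.0089


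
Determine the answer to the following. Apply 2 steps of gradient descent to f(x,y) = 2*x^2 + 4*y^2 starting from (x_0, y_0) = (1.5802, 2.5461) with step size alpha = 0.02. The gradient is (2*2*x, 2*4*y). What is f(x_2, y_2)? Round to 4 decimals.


Gradient descent on f(x,y) = 2*x^2 + 4*y^2.
Starting point: (1.5802, 2.5461), alpha = 0.02
Step 1: grad_x = 2*2*1.5802 = 6.3208, grad_y = 2*4*2.5461 = 20.3688
  x_1 = 1.5802 - 0.02*6.3208 = 1.4538
  y_1 = 2.5461 - 0.02*20.3688 = 2.1387
Step 2: grad_x = 2*2*1.4538 = 5.8151, grad_y = 2*4*2.1387 = 17.1098
  x_2 = 1.4538 - 0.02*5.8151 = 1.3375
  y_2 = 2.1387 - 0.02*17.1098 = 1.7965
f(1.3375, 1.7965) = 2*1.3375^2 + 4*1.7965^2 = 16.4878


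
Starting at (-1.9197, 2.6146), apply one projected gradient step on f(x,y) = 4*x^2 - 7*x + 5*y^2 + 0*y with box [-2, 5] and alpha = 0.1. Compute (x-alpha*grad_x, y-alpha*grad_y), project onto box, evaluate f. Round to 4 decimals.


Step 1: Compute gradient at (-1.9197, 2.6146).
grad_x = 2*4*-1.9197 - 7 = -22.3576
grad_y = 2*5*2.6146 + 0 = 26.146
Step 2: Gradient step.
x_raw = -1.9197 - 0.1*-22.3576 = 0.3161
y_raw = 2.6146 - 0.1*26.146 = 0.0
Step 3: Project onto [-2, 5].
x_proj = clip(0.3161) = 0.3161
y_proj = clip(0.0) = 0.0
Step 4: Evaluate f.
f(0.3161, 0.0) = -1.8128


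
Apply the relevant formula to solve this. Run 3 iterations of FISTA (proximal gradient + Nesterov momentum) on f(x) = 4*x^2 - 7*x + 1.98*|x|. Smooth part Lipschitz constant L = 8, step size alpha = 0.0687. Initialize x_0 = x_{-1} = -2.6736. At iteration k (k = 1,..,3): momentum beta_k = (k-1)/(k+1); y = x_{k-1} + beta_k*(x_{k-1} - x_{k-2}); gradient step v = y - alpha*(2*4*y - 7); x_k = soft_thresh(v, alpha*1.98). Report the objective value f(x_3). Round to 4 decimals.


FISTA on f(x) = 4*x^2 - 7*x + 1.98*|x|
L = 8, alpha = 0.0687
Iteration 1: beta = 0.0, y = -2.6736 + 0.0*(-2.6736 + 2.6736) = -2.6736
  grad(y) = -28.3888, v = y - alpha*grad = -0.7233
  prox(v) = soft_thresh(-0.7233, 0.136) = -0.5873
Iteration 2: beta = 0.3333, y = -0.5873 + 0.3333*(-0.5873 + 2.6736) = 0.1082
  grad(y) = -6.1345, v = y - alpha*grad = 0.5296
  prox(v) = soft_thresh(0.5296, 0.136) = 0.3936
Iteration 3: beta = 0.5, y = 0.3936 + 0.5*(0.3936 + 0.5873) = 0.884
  grad(y) = 0.0722, v = y - alpha*grad = 0.8791
  prox(v) = soft_thresh(0.8791, 0.136) = 0.743
f(x_3) = 4*0.743^2 - 7*0.743 + 1.98*|0.743| = -1.5216


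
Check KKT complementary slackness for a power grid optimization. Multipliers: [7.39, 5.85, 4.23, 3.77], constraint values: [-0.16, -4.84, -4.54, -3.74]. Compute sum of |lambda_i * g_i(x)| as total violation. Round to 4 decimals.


KKT complementary slackness check:
lambda_1 * g_1 = 7.39 * -0.16 = -1.1824
lambda_2 * g_2 = 5.85 * -4.84 = -28.314
lambda_3 * g_3 = 4.23 * -4.54 = -19.2042
lambda_4 * g_4 = 3.77 * -3.74 = -14.0998
Total violation = 1.1824 + 28.314 + 19.2042 + 14.0998 = 62.8004


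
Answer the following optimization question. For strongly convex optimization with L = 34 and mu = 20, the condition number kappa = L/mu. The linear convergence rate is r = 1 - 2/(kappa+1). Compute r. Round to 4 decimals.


Step 1: Compute the condition number.
kappa = L/mu = 34/20 = 1.7
Step 2: Compute the convergence rate.
r = 1 - 2/(kappa + 1) = 1 - 2*mu/(L + mu) = (L - mu)/(L + mu) = 14/54 = 0.2593


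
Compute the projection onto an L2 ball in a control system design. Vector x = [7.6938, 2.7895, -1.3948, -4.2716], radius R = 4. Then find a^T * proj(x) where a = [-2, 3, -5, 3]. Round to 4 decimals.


Step 1: Compute ||x|| (intermediates to 6 decimals).
||x|| = sqrt(7.6938^2 + 2.7895^2 + (-1.3948)^2 + (-4.2716)^2) = 9.336375
Step 2: Project.
Since ||x|| > R, scale = R/||x|| = 4/9.336375 = 0.428432, proj(x) = scale * x
proj(x) = [3.29627, 1.195111, -0.597577, -1.83009]
Step 3: Dot product.
a^T * proj(x) = -2*3.29627 + 3*1.195111 - 5*(-0.597577) + 3*(-1.83009) = -5.5096


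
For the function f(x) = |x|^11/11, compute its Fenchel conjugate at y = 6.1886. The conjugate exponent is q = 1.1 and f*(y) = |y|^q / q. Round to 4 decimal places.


The conjugate exponent q satisfies 1/p + 1/q = 1.
p = 11, so q = 11/(11 - 1) = 1.1
|y|^q = 6.1886^1.1 = 7.4259
f*(6.1886) = 7.4259 / 1.1 = 6.7509


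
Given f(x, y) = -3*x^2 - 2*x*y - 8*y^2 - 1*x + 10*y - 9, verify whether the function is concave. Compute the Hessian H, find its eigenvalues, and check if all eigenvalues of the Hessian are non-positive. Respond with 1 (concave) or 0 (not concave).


The Hessian of f(x,y) = -3*x^2 - 2*x*y - 8*y^2 - 1*x + 10*y - 9 is:
H = [[-6, -2], [-2, -16]]
Trace = -6 - 16 = -22
Determinant = -6*-16 - (-2)^2 = 92
Discriminant = (-22)^2 - 4*92 = 116.0
Eigenvalues: lambda_1 = -16.3852, lambda_2 = -5.6148
The function is concave.

1


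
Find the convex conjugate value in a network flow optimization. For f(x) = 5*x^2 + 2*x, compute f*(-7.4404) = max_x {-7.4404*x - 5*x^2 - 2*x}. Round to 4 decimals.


f*(y) = sup_x {y*x - a*x^2 - b*x} = sup_x {(y-b)*x - a*x^2}
FOC: (y - b) - 2a*x = 0 => x* = (y - b)/(2a)
x* = (-7.4404 - 2)/(2*5) = -0.944
f*(-7.4404) = (y-b)^2/(4a) = (-7.4404 - 2)^2/(4*5)
= 89.1212/20 = 4.4561


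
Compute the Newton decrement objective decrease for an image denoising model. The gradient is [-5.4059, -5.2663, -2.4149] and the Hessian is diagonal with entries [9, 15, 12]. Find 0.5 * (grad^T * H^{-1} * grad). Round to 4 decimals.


Step 1: H is diagonal, so H^(-1) * g = [-0.6007, -0.3511, -0.2012].
Step 2: g^T H^(-1) g = sum_i g_i^2 / H_ii
  = (-5.4059)^2/9 + (-5.2663)^2/15 + (-2.4149)^2/12
  = 3.2471 + 1.8489 + 0.486 = 5.582
Step 3: Objective decrease = 0.5 * g^T H^(-1) g = 2.791


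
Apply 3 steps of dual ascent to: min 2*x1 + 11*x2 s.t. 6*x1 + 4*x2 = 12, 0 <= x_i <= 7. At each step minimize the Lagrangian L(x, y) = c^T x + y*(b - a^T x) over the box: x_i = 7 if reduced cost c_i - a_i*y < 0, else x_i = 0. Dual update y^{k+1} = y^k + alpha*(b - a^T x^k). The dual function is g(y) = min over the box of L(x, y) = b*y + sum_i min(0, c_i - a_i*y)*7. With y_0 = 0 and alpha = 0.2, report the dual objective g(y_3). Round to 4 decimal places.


Dual ascent for LP: min 2*x1 + 11*x2, 6*x1 + 4*x2 = 12, 0 <= x_i <= 7
Step 1: y^k = 0.0, reduced costs: (2.0, 11.0)
  x^k = (0.0, 0.0), subgradient = b - a^T x = 12.0
  y^{k+1} = 0.0 + 0.2*12.0 = 2.4
Step 2: y^k = 2.4, reduced costs: (-12.4, 1.4)
  x^k = (7.0, 0.0), subgradient = b - a^T x = -30.0
  y^{k+1} = 2.4 + 0.2*-30.0 = -3.6
Step 3: y^k = -3.6, reduced costs: (23.6, 25.4)
  x^k = (0.0, 0.0), subgradient = b - a^T x = 12.0
  y^{k+1} = -3.6 + 0.2*12.0 = -1.2
Dual objective at y_3 = -1.2: reduced costs (9.2, 15.8), box minimizer x = (0.0, 0.0)
g(y_3) = b*y + (c1 - a1*y)*x1 + (c2 - a2*y)*x2 = 12*(-1.2) + 9.2*0.0 + 15.8*0.0 = -14.4 + 0.0 + 0.0 = -14.4


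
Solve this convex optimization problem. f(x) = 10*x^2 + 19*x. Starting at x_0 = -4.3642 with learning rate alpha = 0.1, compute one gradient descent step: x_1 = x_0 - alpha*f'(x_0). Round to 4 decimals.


We compute the gradient at x_0 and apply the update.
f'(x) = 20*x + 19
f'(-4.3642) = 20*-4.3642 + 19 = -68.284
x_1 = -4.3642 - 0.1*-68.284 = 2.4642


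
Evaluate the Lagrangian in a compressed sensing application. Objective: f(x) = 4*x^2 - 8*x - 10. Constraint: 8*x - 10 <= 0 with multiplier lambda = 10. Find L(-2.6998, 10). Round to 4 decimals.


Step 1: Evaluate f(x).
f(-2.6998) = 4*(-2.6998)^2 - 8*(-2.6998) - 10 = 40.7541
Step 2: Evaluate g(x).
g(-2.6998) = 8*-2.6998 - 10 = -31.5984
Step 3: Compute Lagrangian.
L = 40.7541 + 10*-31.5984 = -275.2299


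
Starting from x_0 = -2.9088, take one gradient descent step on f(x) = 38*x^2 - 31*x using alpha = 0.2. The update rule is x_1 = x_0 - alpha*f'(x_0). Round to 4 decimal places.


We compute the gradient at x_0 and apply the update.
f'(x) = 76*x - 31
f'(-2.9088) = 76*-2.9088 - 31 = -252.0688
x_1 = -2.9088 - 0.2*-252.0688 = 47.505


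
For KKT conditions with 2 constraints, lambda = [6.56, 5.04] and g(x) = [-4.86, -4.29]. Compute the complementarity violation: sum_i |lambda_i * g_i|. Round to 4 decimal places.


KKT complementary slackness check:
lambda_1 * g_1 = 6.56 * -4.86 = -31.8816
lambda_2 * g_2 = 5.04 * -4.29 = -21.6216
Total violation = 31.8816 + 21.6216 = 53.5032


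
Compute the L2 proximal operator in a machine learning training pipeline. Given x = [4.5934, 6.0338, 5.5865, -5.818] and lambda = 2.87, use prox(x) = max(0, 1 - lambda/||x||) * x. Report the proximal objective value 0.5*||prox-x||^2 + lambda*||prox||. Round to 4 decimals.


Step 1: Compute ||x||.
||x|| = 11.0709
Step 2: Compute scaling factor.
scale = max(0, 1 - 2.87/11.0709) = 0.7408
Step 3: prox(x) = [3.4026, 4.4696, 4.1383, -4.3097]
||prox(x)|| = 8.2009
Step 4: Proximal objective.
0.5*||prox-x||^2 = 4.1185
lambda*||prox|| = 23.5366
Total = 27.6549


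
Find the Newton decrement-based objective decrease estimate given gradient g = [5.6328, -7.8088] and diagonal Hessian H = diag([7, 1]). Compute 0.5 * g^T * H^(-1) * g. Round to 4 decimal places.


Step 1: H is diagonal, so H^(-1) * g = [0.8047, -7.8088].
Step 2: g^T H^(-1) g = sum_i g_i^2 / H_ii
  = (5.6328)^2/7 + (-7.8088)^2/1
  = 4.5326 + 60.9774 = 65.51
Step 3: Objective decrease = 0.5 * g^T H^(-1) g = 32.755


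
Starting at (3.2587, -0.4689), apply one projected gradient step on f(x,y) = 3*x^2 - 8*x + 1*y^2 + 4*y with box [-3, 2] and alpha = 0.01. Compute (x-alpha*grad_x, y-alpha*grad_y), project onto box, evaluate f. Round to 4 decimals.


Step 1: Compute gradient at (3.2587, -0.4689).
grad_x = 2*3*3.2587 - 8 = 11.5522
grad_y = 2*1*-0.4689 + 4 = 3.0622
Step 2: Gradient step.
x_raw = 3.2587 - 0.01*11.5522 = 3.1432
y_raw = -0.4689 - 0.01*3.0622 = -0.4995
Step 3: Project onto [-3, 2].
x_proj = clip(3.1432) = 2.0
y_proj = clip(-0.4995) = -0.4995
Step 4: Evaluate f.
f(2.0, -0.4995) = -5.7486


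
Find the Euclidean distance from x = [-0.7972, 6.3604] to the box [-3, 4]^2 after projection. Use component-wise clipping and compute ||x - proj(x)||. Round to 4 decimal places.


Project each component onto [-3, 4].
clip(-0.7972) = -0.7972, clip(6.3604) = 4.0
Projection = [-0.7972, 4.0]
Squared diffs: [0.0, 5.5715]
Distance = sqrt(5.5715) = 2.3604


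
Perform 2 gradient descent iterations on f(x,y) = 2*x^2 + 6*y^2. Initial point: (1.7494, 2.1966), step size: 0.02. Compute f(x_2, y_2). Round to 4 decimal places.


Gradient descent on f(x,y) = 2*x^2 + 6*y^2.
Starting point: (1.7494, 2.1966), alpha = 0.02
Step 1: grad_x = 2*2*1.7494 = 6.9976, grad_y = 2*6*2.1966 = 26.3592
  x_1 = 1.7494 - 0.02*6.9976 = 1.6094
  y_1 = 2.1966 - 0.02*26.3592 = 1.6694
Step 2: grad_x = 2*2*1.6094 = 6.4378, grad_y = 2*6*1.6694 = 20.033
  x_2 = 1.6094 - 0.02*6.4378 = 1.4807
  y_2 = 1.6694 - 0.02*20.033 = 1.2688
f(1.4807, 1.2688) = 2*1.4807^2 + 6*1.2688^2 = 14.0434


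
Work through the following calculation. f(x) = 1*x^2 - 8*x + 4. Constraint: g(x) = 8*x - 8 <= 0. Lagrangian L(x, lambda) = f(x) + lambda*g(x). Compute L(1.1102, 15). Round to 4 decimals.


Step 1: Evaluate f(x).
f(1.1102) = 1*1.1102^2 - 8*1.1102 + 4 = -3.6491
Step 2: Evaluate g(x).
g(1.1102) = 8*1.1102 - 8 = 0.8816
Step 3: Compute Lagrangian.
L = -3.6491 + 15*0.8816 = 9.5749


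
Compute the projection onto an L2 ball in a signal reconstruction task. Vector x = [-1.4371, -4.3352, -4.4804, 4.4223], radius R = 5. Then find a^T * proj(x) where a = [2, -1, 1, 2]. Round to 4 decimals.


Step 1: Compute ||x|| (intermediates to 6 decimals).
||x|| = sqrt((-1.4371)^2 + (-4.3352)^2 + (-4.4804)^2 + 4.4223^2) = 7.777528
Step 2: Project.
Since ||x|| > R, scale = R/||x|| = 5/7.777528 = 0.642878, proj(x) = scale * x
proj(x) = [-0.92388, -2.787005, -2.880351, 2.842999]
Step 3: Dot product.
a^T * proj(x) = 2*(-0.92388) - 1*(-2.787005) + 1*(-2.880351) + 2*2.842999 = 3.7449


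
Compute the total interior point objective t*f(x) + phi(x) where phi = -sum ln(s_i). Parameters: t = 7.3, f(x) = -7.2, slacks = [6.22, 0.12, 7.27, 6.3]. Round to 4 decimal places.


Step 1: Compute log-barrier.
ln values: [1.8278, -2.1203, 1.9838, 1.8405]
phi = -(1.8278 - 2.1203 + 1.9838 + 1.8405) = -3.5318
Step 2: Compute augmented objective.
t*f(x) = 7.3*-7.2 = -52.56
Total = -52.56 - 3.5318 = -56.0918


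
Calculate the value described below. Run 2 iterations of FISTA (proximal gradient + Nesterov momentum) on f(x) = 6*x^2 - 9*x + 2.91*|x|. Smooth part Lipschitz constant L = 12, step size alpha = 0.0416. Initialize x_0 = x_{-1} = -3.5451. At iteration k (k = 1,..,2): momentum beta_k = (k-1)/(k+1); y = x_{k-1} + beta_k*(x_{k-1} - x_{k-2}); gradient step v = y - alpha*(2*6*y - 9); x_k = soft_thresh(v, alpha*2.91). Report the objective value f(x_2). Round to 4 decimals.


FISTA on f(x) = 6*x^2 - 9*x + 2.91*|x|
L = 12, alpha = 0.0416
Iteration 1: beta = 0.0, y = -3.5451 + 0.0*(-3.5451 + 3.5451) = -3.5451
  grad(y) = -51.5412, v = y - alpha*grad = -1.401
  prox(v) = soft_thresh(-1.401, 0.1211) = -1.2799
Iteration 2: beta = 0.3333, y = -1.2799 + 0.3333*(-1.2799 + 3.5451) = -0.5249
  grad(y) = -15.2985, v = y - alpha*grad = 0.1115
  prox(v) = soft_thresh(0.1115, 0.1211) = 0.0
f(x_2) = 6*0.0^2 - 9*0.0 + 2.91*|0.0| = 0.0


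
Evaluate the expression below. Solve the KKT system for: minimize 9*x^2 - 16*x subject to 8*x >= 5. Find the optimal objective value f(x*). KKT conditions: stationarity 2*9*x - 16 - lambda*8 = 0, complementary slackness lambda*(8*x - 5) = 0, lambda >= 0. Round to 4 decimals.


Step 1: Try lambda = 0 (constraint inactive).
Stationarity: 2*9*x - 16 = 0
x* = 16/(2*9) = 8/9 = 0.8889 (rounded; the exact value 8/9 is used below)
Check constraint: 8*0.8889 = 7.1112 >= 5 -- satisfied.
Step 2: Compute optimal value.
f(x*) = 9*(8/9)^2 - 16*(8/9) = -7.1111


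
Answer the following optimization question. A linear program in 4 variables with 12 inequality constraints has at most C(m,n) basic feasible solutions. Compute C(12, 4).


Each vertex corresponds to some choice of n active constraints out of m, so the number of vertices is at most C(m, n) = m! / (n!(m-n)!).
m = 12, n = 4
Numerator: 12 * 11 * 10 * 9
Denominator: 4! = 24
C(12, 4) = 495


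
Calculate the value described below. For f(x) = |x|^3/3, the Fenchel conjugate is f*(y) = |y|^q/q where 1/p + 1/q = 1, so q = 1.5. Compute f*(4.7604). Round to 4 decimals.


The conjugate exponent q satisfies 1/p + 1/q = 1.
p = 3, so q = 3/(3 - 1) = 1.5
|y|^q = 4.7604^1.5 = 10.3864
f*(4.7604) = 10.3864 / 1.5 = 6.9243


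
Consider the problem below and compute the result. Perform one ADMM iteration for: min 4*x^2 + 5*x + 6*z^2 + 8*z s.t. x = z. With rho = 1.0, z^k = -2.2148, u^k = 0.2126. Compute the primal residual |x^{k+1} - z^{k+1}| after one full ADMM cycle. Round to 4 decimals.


ADMM iteration with rho = 1.0, z^k = -2.2148, u^k = 0.2126
Step 1: x-update.
Minimize 4*x^2 + 5*x + (1.0/2)*(x + 2.2148 + 0.2126)^2
FOC: (2*4 + 1.0)*x = -5 + 1.0*(-2.2148 - 0.2126)
x^{k+1} = -0.8253
Step 2: z-update.
Minimize 6*z^2 + 8*z + (1.0/2)*(-0.8253 - z + 0.2126)^2
FOC: (2*6 + 1.0)*z = -8 + 1.0*(-0.8253 + 0.2126)
z^{k+1} = -0.6625
Step 3: u-update.
u^{k+1} = 0.2126 - 0.8253 + 0.6625 = 0.0498
Step 4: Primal residual = |-0.8253 + 0.6625| = 0.1628
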